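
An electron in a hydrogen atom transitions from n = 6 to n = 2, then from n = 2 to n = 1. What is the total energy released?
13.2278 eV

The energy levels of hydrogen are E_n = -13.6057 / n² eV.

First transition (6 → 2):
ΔE₁ = |E_2 - E_6|
ΔE₁ = |-3.4014250000 - (-0.3779361111)| = 3.0234889 eV

Second transition (2 → 1):
ΔE₂ = |E_1 - E_2|
ΔE₂ = |-13.6057000000 - (-3.4014250000)| = 10.2042750 eV

Total energy released:
E_total = ΔE₁ + ΔE₂ = 3.0234889 + 10.2042750 = 13.2278 eV

Note: This equals the direct transition 6 → 1: 13.2278 eV ✓
Energy is conserved regardless of the path taken.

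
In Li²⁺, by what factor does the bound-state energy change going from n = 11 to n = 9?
1.494

Using E_n = -13.6057 Z² / n² eV with Z = 3:

E_9 = -13.6057 × 3² / 9² = -122.4513 / 81 = -1.511744444 eV
E_11 = -13.6057 × 3² / 11² = -122.4513 / 121 = -1.011994215 eV

The ratio is:
E_9/E_11 = (-1.511744444) / (-1.011994215)
E_9/E_11 = (-122.4513/81) / (-122.4513/121)
E_9/E_11 = 121/81
E_9/E_11 = 1.494
(Note: the Z² factors cancel in the ratio.)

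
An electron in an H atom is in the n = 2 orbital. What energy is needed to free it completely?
3.40 eV

The ionization energy is the energy needed to remove the electron completely (n → ∞).

For hydrogen, E_n = -13.6057 eV / n².

At n = 2: E_2 = -13.6057 / 2² = -3.40143 eV
At n = ∞: E_∞ = 0 eV

Ionization energy = E_∞ - E_2 = 0 - (-3.40143) = 3.40143 eV
Ionization energy ≈ 3.40 eV

This is also called the binding energy of the electron in state n = 2.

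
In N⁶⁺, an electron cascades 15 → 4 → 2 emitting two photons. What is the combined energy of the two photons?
163.707 eV

The energy levels of N⁶⁺ are E_n = -13.6057 × 7² / n² eV.

First transition (15 → 4):
ΔE₁ = |E_4 - E_15|
ΔE₁ = |-41.667456250 - (-2.963019111)| = 38.704437 eV

Second transition (4 → 2):
ΔE₂ = |E_2 - E_4|
ΔE₂ = |-166.669825000 - (-41.667456250)| = 125.002369 eV

Total energy released:
E_total = ΔE₁ + ΔE₂ = 38.704437 + 125.002369 = 163.707 eV

Note: This equals the direct transition 15 → 2: 163.707 eV ✓
Energy is conserved regardless of the path taken.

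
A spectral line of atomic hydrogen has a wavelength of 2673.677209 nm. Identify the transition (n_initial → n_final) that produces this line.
n = 13 → n = 5

First, find the photon energy from the wavelength (hc = 1239.84 eV·nm):
E = hc/λ = 1239.84 eV·nm / 2673.677209 nm = 0.46372090 eV

The energy levels of hydrogen satisfy E_n = -13.6057 / n² eV, so an emission n_i → n_f releases
ΔE = 13.6057 × (1/n_f² − 1/n_i²) eV.

Setting ΔE equal to the photon energy:
1/n_f² − 1/n_i² = 0.46372090 / 13.6057 = 0.034082840

Since 1/n_i² must be positive, we need 1/n_f² > 0.034082840, i.e. n_f ≤ 5. For each allowed n_f, solve n_i = (1/n_f² − 0.034082840)^(−1/2) and check whether it is a whole number:
  n_f = 1: 1/n_i² = 1.000000000 − 0.034082840 = 0.965917160 → n_i = 1.017  (not an integer) ✗
  n_f = 2: 1/n_i² = 0.250000000 − 0.034082840 = 0.215917160 → n_i = 2.152  (not an integer) ✗
  n_f = 3: 1/n_i² = 0.111111111 − 0.034082840 = 0.077028271 → n_i = 3.603  (not an integer) ✗
  n_f = 4: 1/n_i² = 0.062500000 − 0.034082840 = 0.028417160 → n_i = 5.932  (not an integer) ✗
  n_f = 5: 1/n_i² = 0.040000000 − 0.034082840 = 0.005917160 → n_i = 13.000  → integer, n_i = 13 ✓

Only n_f = 5 gives an integer upper level, n_i = 13.

The transition is from n = 13 to n = 5 (emission).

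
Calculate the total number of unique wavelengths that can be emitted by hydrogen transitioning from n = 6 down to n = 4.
3

The electron can occupy levels n = 4, 5, ..., 6 during de-excitation — that is m = 6 - 4 + 1 = 3 distinct levels.

The number of distinct spectral lines equals the number of ways to choose 2 of these m levels (each pair gives one possible emission transition):

Number of lines = m(m-1)/2 = 3×2/2 = 3

These correspond to all possible transitions between the 3 levels:
6 → 5, 6 → 4, 5 → 4

Each transition produces a photon with a unique energy (and thus wavelength). This count does not depend on Z.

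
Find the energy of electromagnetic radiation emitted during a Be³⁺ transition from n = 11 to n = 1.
215.892099 eV

The energy levels are E_n = -13.6057 Z² eV / n².

Energy at n = 11: E_11 = -13.6057 × 4² / 11² = -1.799100826 eV
Energy at n = 1: E_1 = -13.6057 × 4² / 1² = -217.691200000 eV

For emission (electron falling to lower state), the photon energy is:
E_photon = E_11 - E_1 = |-1.799100826 - (-217.691200000)|
E_photon = 215.892099 eV

This energy is carried away by the emitted photon.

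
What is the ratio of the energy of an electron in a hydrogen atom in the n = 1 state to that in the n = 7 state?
49.000

Using E_n = -13.6057 Z² / n² eV with Z = 1:

E_1 = -13.6057 / 1² = -13.6057 / 1 = -13.605700000 eV
E_7 = -13.6057 / 7² = -13.6057 / 49 = -0.277667347 eV

The ratio is:
E_1/E_7 = (-13.605700000) / (-0.277667347)
E_1/E_7 = (-13.6057/1) / (-13.6057/49)
E_1/E_7 = 49/1
E_1/E_7 = 49.000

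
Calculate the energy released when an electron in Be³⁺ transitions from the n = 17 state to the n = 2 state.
53.669543 eV

The energy levels are E_n = -13.6057 Z² eV / n².

Energy at n = 17: E_17 = -13.6057 × 4² / 17² = -0.753256747 eV
Energy at n = 2: E_2 = -13.6057 × 4² / 2² = -54.422800000 eV

For emission (electron falling to lower state), the photon energy is:
E_photon = E_17 - E_2 = |-0.753256747 - (-54.422800000)|
E_photon = 53.669543 eV

This energy is carried away by the emitted photon.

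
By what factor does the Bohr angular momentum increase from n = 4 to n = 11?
2.750

In the Bohr model, L_n = nℏ, so the ratio is purely the ratio of quantum numbers:

L_11/L_4 = 11ℏ / 4ℏ = 11/4 = 2.750

The angular momentum scales linearly with n.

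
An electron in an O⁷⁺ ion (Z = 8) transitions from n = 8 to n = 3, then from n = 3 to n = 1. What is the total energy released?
857.16 eV

The energy levels of O⁷⁺ are E_n = -13.6057 × 8² / n² eV.

First transition (8 → 3):
ΔE₁ = |E_3 - E_8|
ΔE₁ = |-96.75164444 - (-13.60570000)| = 83.14594 eV

Second transition (3 → 1):
ΔE₂ = |E_1 - E_3|
ΔE₂ = |-870.76480000 - (-96.75164444)| = 774.01316 eV

Total energy released:
E_total = ΔE₁ + ΔE₂ = 83.14594 + 774.01316 = 857.16 eV

Note: This equals the direct transition 8 → 1: 857.16 eV ✓
Energy is conserved regardless of the path taken.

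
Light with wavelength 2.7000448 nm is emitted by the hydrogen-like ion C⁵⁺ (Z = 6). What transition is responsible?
n = 4 → n = 1

First, find the photon energy from the wavelength (hc = 1239.84 eV·nm):
E = hc/λ = 1239.84 eV·nm / 2.7000448 nm = 459.19238 eV

The energy levels of C⁵⁺ satisfy E_n = -13.6057 × 6² / n² eV, so an emission n_i → n_f releases
ΔE = 13.6057 × 6² × (1/n_f² − 1/n_i²) eV.

Setting ΔE equal to the photon energy:
1/n_f² − 1/n_i² = 459.19238 / (13.6057 × 6²) = 0.93750001

Since 1/n_i² must be positive, we need 1/n_f² > 0.93750001, i.e. n_f ≤ 1. For each allowed n_f, solve n_i = (1/n_f² − 0.93750001)^(−1/2) and check whether it is a whole number:
  n_f = 1: 1/n_i² = 1.00000000 − 0.93750001 = 0.06249999 → n_i = 4.000  → integer, n_i = 4 ✓

Only n_f = 1 gives an integer upper level, n_i = 4.

The transition is from n = 4 to n = 1 (emission).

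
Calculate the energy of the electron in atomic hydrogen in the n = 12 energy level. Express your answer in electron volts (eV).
-0.094484 eV

The energy levels of a hydrogen-like atom are given by:
E_n = -13.6057 eV / n²

For n = 12:
E_12 = -13.6057 eV / 12²
E_12 = -13.6057 eV / 144
E_12 = -0.094484 eV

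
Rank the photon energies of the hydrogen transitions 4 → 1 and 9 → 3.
4 → 1

Calculate the energy for each transition:

Transition 4 → 1:
ΔE₁ = |E_1 - E_4| = |-13.6057/1² - (-13.6057/4²)|
ΔE₁ = |-13.605700000 - (-0.850356250)| = 12.755344 eV

Transition 9 → 3:
ΔE₂ = |E_3 - E_9| = |-13.6057/3² - (-13.6057/9²)|
ΔE₂ = |-1.511744444 - (-0.167971605)| = 1.343773 eV

Since 12.755344 eV > 1.343773 eV, the transition 4 → 1 emits the more energetic photon.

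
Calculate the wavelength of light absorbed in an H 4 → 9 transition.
1816.92 nm

First, find the transition energy using E_n = -13.6057 / n² eV:
E_4 = -13.6057 / 4² = -0.85035625 eV
E_9 = -13.6057 / 9² = -0.16797160 eV

Photon energy: |ΔE| = |E_9 - E_4| = 0.68238465 eV

Convert to wavelength using E = hc/λ with hc = 1239.84 eV·nm:
λ = hc/E = 1239.84 eV·nm / 0.68238465 eV
λ = 1816.92 nm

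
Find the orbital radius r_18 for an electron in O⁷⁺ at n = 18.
2.14317 nm (or 21.43168 Å)

The Bohr radius formula is:
r_n = n² a₀ / Z

where a₀ = 0.05291772 nm is the Bohr radius.

For O⁷⁺ (Z = 8) at n = 18:
r_18 = 18² × 0.05291772 nm / 8
r_18 = 324 × 0.05291772 nm / 8
r_18 = 17.145341 nm / 8
r_18 = 2.14317 nm

The electron orbits at approximately 2.14317 nm from the nucleus.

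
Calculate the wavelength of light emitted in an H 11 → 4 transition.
1680.199 nm

First, find the transition energy using E_n = -13.6057 / n² eV:
E_11 = -13.6057 / 11² = -0.112443802 eV
E_4 = -13.6057 / 4² = -0.850356250 eV

Photon energy: |ΔE| = |E_4 - E_11| = 0.737912448 eV

Convert to wavelength using E = hc/λ with hc = 1239.84 eV·nm:
λ = hc/E = 1239.84 eV·nm / 0.737912448 eV
λ = 1680.199 nm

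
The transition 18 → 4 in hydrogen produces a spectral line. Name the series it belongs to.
Brackett series

The spectral series in hydrogen are named based on the final (lower) energy level:
- Lyman series: n_final = 1 (ultraviolet)
- Balmer series: n_final = 2 (visible/near-UV)
- Paschen series: n_final = 3 (infrared)
- Brackett series: n_final = 4 (infrared)
- Pfund series: n_final = 5 (far infrared)

Since this transition ends at n = 4, it belongs to the Brackett series.

For reference, this 18 → 4 line has photon energy
ΔE = 13.6057 eV × (1/4² - 1/18²) = 0.80836335 eV,
corresponding to wavelength λ = hc/ΔE = 1239.84 eV·nm / 0.80836335 eV = 1533.77 nm in the infrared region.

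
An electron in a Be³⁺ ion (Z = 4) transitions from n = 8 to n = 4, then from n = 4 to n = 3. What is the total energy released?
20.786 eV

The energy levels of Be³⁺ are E_n = -13.6057 × 4² / n² eV.

First transition (8 → 4):
ΔE₁ = |E_4 - E_8|
ΔE₁ = |-13.605700000 - (-3.401425000)| = 10.204275 eV

Second transition (4 → 3):
ΔE₂ = |E_3 - E_4|
ΔE₂ = |-24.187911111 - (-13.605700000)| = 10.582211 eV

Total energy released:
E_total = ΔE₁ + ΔE₂ = 10.204275 + 10.582211 = 20.786 eV

Note: This equals the direct transition 8 → 3: 20.786 eV ✓
Energy is conserved regardless of the path taken.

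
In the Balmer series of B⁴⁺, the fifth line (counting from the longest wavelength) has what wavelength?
15.87626 nm

The lines of a series are numbered from the longest wavelength (smallest ΔE) outward; the fifth line is the transition from n = n_f + 5 to n_f.
The Balmer series has all transitions ending at n_f = 2.

For B⁴⁺ (Z = 5), the fifth line (ε-line) is the jump from n = 7 to n = 2:
E_7 = -13.6057 × 5² / 7² = -6.9416837 eV
E_2 = -13.6057 × 5² / 2² = -85.0356250 eV
ΔE = E_7 - E_2 = 78.0939413 eV

λ = hc/E = 1239.84 eV·nm / 78.0939413 eV
λ = 15.87626 nm

This is the ε-line of the Balmer series in B⁴⁺.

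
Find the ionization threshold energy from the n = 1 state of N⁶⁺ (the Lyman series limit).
666.68 eV

The series limit corresponds to the transition from n = ∞ to n = 1.
This is the highest energy (shortest wavelength) transition in the Lyman series.

E_∞ = 0 eV
E_1 = -13.6057 × 7² / 1² = -666.68 eV

Energy at series limit:
ΔE = E_∞ - E_1 = 0 - (-666.68) = 666.68 eV

This energy equals the ionization energy from the n = 1 state of N⁶⁺.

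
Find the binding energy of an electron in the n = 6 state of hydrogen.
0.377936 eV

The ionization energy is the energy needed to remove the electron completely (n → ∞).

For hydrogen, E_n = -13.6057 eV / n².

At n = 6: E_6 = -13.6057 / 6² = -0.377936111 eV
At n = ∞: E_∞ = 0 eV

Ionization energy = E_∞ - E_6 = 0 - (-0.377936111) = 0.377936111 eV
Ionization energy ≈ 0.377936 eV

This is also called the binding energy of the electron in state n = 6.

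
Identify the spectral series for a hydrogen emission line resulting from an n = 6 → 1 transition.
Lyman series

The spectral series in hydrogen are named based on the final (lower) energy level:
- Lyman series: n_final = 1 (ultraviolet)
- Balmer series: n_final = 2 (visible/near-UV)
- Paschen series: n_final = 3 (infrared)
- Brackett series: n_final = 4 (infrared)
- Pfund series: n_final = 5 (far infrared)

Since this transition ends at n = 1, it belongs to the Lyman series.

For reference, this 6 → 1 line has photon energy
ΔE = 13.6057 eV × (1/1² - 1/6²) = 13.227764 eV,
corresponding to wavelength λ = hc/ΔE = 1239.84 eV·nm / 13.227764 eV = 93.7301 nm in the ultraviolet region.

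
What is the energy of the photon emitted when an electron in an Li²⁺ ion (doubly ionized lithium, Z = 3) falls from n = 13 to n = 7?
1.774 eV

The energy levels are E_n = -13.6057 Z² eV / n².

Energy at n = 13: E_13 = -13.6057 × 3² / 13² = -0.724564 eV
Energy at n = 7: E_7 = -13.6057 × 3² / 7² = -2.499006 eV

For emission (electron falling to lower state), the photon energy is:
E_photon = E_13 - E_7 = |-0.724564 - (-2.499006)|
E_photon = 1.774 eV

This energy is carried away by the emitted photon.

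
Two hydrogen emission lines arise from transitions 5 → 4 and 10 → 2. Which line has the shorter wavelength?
10 → 2

Calculate the energy for each transition:

Transition 5 → 4:
ΔE₁ = |E_4 - E_5| = |-13.6057/4² - (-13.6057/5²)|
ΔE₁ = |-0.85035625000 - (-0.54422800000)| = 0.30612825 eV

Transition 10 → 2:
ΔE₂ = |E_2 - E_10| = |-13.6057/2² - (-13.6057/10²)|
ΔE₂ = |-3.40142500000 - (-0.13605700000)| = 3.26536800 eV

Since 3.26536800 eV > 0.30612825 eV, the transition 10 → 2 emits the more energetic photon.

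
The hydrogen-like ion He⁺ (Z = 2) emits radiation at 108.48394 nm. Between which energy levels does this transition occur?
n = 5 → n = 2

First, find the photon energy from the wavelength (hc = 1239.84 eV·nm):
E = hc/λ = 1239.84 eV·nm / 108.48394 nm = 11.428788 eV

The energy levels of He⁺ satisfy E_n = -13.6057 × 2² / n² eV, so an emission n_i → n_f releases
ΔE = 13.6057 × 2² × (1/n_f² − 1/n_i²) eV.

Setting ΔE equal to the photon energy:
1/n_f² − 1/n_i² = 11.428788 / (13.6057 × 2²) = 0.21000000

Since 1/n_i² must be positive, we need 1/n_f² > 0.21000000, i.e. n_f ≤ 2. For each allowed n_f, solve n_i = (1/n_f² − 0.21000000)^(−1/2) and check whether it is a whole number:
  n_f = 1: 1/n_i² = 1.00000000 − 0.21000000 = 0.79000000 → n_i = 1.125  (not an integer) ✗
  n_f = 2: 1/n_i² = 0.25000000 − 0.21000000 = 0.04000000 → n_i = 5.000  → integer, n_i = 5 ✓

Only n_f = 2 gives an integer upper level, n_i = 5.

The transition is from n = 5 to n = 2 (emission).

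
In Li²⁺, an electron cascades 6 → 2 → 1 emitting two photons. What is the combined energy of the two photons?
119.050 eV

The energy levels of Li²⁺ are E_n = -13.6057 × 3² / n² eV.

First transition (6 → 2):
ΔE₁ = |E_2 - E_6|
ΔE₁ = |-30.612825000 - (-3.401425000)| = 27.211400 eV

Second transition (2 → 1):
ΔE₂ = |E_1 - E_2|
ΔE₂ = |-122.451300000 - (-30.612825000)| = 91.838475 eV

Total energy released:
E_total = ΔE₁ + ΔE₂ = 27.211400 + 91.838475 = 119.050 eV

Note: This equals the direct transition 6 → 1: 119.050 eV ✓
Energy is conserved regardless of the path taken.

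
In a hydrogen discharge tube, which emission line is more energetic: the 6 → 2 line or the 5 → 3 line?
6 → 2

Calculate the energy for each transition:

Transition 6 → 2:
ΔE₁ = |E_2 - E_6| = |-13.6057/2² - (-13.6057/6²)|
ΔE₁ = |-3.40142500000 - (-0.37793611111)| = 3.02348889 eV

Transition 5 → 3:
ΔE₂ = |E_3 - E_5| = |-13.6057/3² - (-13.6057/5²)|
ΔE₂ = |-1.51174444444 - (-0.54422800000)| = 0.96751644 eV

Since 3.02348889 eV > 0.96751644 eV, the transition 6 → 2 emits the more energetic photon.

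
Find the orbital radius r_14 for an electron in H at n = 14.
10.37187 nm (or 103.71873 Å)

The Bohr radius formula is:
r_n = n² a₀ / Z

where a₀ = 0.05291772 nm is the Bohr radius.

For H (Z = 1) at n = 14:
r_14 = 14² × 0.05291772 nm / 1
r_14 = 196 × 0.05291772 nm / 1
r_14 = 10.371873 nm / 1
r_14 = 10.37187 nm

The electron orbits at approximately 10.37187 nm from the nucleus.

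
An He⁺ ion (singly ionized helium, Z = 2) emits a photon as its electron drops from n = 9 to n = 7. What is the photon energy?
0.4388 eV

The energy levels are E_n = -13.6057 Z² eV / n².

Energy at n = 9: E_9 = -13.6057 × 2² / 9² = -0.6718864 eV
Energy at n = 7: E_7 = -13.6057 × 2² / 7² = -1.1106694 eV

For emission (electron falling to lower state), the photon energy is:
E_photon = E_9 - E_7 = |-0.6718864 - (-1.1106694)|
E_photon = 0.4388 eV

This energy is carried away by the emitted photon.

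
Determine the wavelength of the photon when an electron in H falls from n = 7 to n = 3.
1004.66981 nm

First, find the transition energy using E_n = -13.6057 / n² eV:
E_7 = -13.6057 / 7² = -0.2776673469 eV
E_3 = -13.6057 / 3² = -1.5117444444 eV

Photon energy: |ΔE| = |E_3 - E_7| = 1.2340770975 eV

Convert to wavelength using E = hc/λ with hc = 1239.84 eV·nm:
λ = hc/E = 1239.84 eV·nm / 1.2340770975 eV
λ = 1004.66981 nm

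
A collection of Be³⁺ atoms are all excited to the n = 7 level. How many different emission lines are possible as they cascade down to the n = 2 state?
15

The electron can occupy levels n = 2, 3, ..., 7 during de-excitation — that is m = 7 - 2 + 1 = 6 distinct levels.

The number of distinct spectral lines equals the number of ways to choose 2 of these m levels (each pair gives one possible emission transition):

Number of lines = m(m-1)/2 = 6×5/2 = 15

These correspond to all possible transitions between the 6 levels:
7 → 6, 7 → 5, 7 → 4, 7 → 3, 7 → 2, 6 → 5, 6 → 4, 6 → 3...

Each transition produces a photon with a unique energy (and thus wavelength). This count does not depend on Z.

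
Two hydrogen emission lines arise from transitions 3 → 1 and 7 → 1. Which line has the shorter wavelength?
7 → 1

Calculate the energy for each transition:

Transition 3 → 1:
ΔE₁ = |E_1 - E_3| = |-13.6057/1² - (-13.6057/3²)|
ΔE₁ = |-13.60570000 - (-1.51174444)| = 12.09396 eV

Transition 7 → 1:
ΔE₂ = |E_1 - E_7| = |-13.6057/1² - (-13.6057/7²)|
ΔE₂ = |-13.60570000 - (-0.27766735)| = 13.32803 eV

Since 13.32803 eV > 12.09396 eV, the transition 7 → 1 emits the more energetic photon.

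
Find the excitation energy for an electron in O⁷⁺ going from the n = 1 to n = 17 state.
867.75177 eV

The energy levels of a hydrogen-like atom are E_n = -13.6057 Z² eV / n².

Energy at n = 1: E_1 = -13.6057 × 8² / 1² = -870.76480000 eV
Energy at n = 17: E_17 = -13.6057 × 8² / 17² = -3.01302699 eV

The excitation energy is the difference:
ΔE = E_17 - E_1
ΔE = -3.01302699 - (-870.76480000)
ΔE = 867.75177 eV

Since this is positive, energy must be absorbed (photon absorption).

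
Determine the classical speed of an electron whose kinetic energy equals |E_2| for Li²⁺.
3.28e+06 m/s (or 1.09% of c)

The binding energy at n = 2 for Li²⁺ is:
E_2 = -13.6057 × 3²/2² = -30.6128 eV
|E_2| = 30.6128 eV

Convert to Joules:
KE = 30.6128 eV × (1.602177 × 10⁻¹⁹ J/eV) = 4.9047e-18 J

Using KE = ½mv²:
v = √(2·KE/m_e)
v = √(2 × 4.9047e-18 J / 9.10938 × 10⁻³¹ kg)
v = 3.28e+06 m/s

This is approximately 1.09% the speed of light.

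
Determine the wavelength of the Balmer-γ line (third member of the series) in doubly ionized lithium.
48.215086 nm

The lines of a series are numbered from the longest wavelength (smallest ΔE) outward; the third line is the transition from n = n_f + 3 to n_f.
The Balmer series has all transitions ending at n_f = 2.

For Li²⁺ (Z = 3), the third line (γ-line) is the jump from n = 5 to n = 2:
E_5 = -13.6057 × 3² / 5² = -4.89805200 eV
E_2 = -13.6057 × 3² / 2² = -30.61282500 eV
ΔE = E_5 - E_2 = 25.71477300 eV

λ = hc/E = 1239.84 eV·nm / 25.71477300 eV
λ = 48.215086 nm

This is the γ-line of the Balmer series in Li²⁺.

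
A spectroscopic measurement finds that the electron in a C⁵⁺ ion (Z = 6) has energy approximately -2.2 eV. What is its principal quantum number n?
n = 15

The exact energy levels follow E_n = -13.6057 Z² / n² eV with Z = 6.

The measured value (-2.2 eV) is reported to only 2 significant figures, so we must test candidate n values and see which one matches to that precision.

Candidate energies:
  n = 13:  E = -13.6057 × 6² / 13² = -2.89826 eV
  n = 14:  E = -13.6057 × 6² / 14² = -2.49901 eV
  n = 15:  E = -13.6057 × 6² / 15² = -2.17691 eV  ← matches
  n = 16:  E = -13.6057 × 6² / 16² = -1.91330 eV
  n = 17:  E = -13.6057 × 6² / 17² = -1.69483 eV

Checking against the measurement of -2.2 eV (2 sig figs), only n = 15 agrees:
E_15 = -2.17691 eV, which rounds to -2.2 eV ✓

Therefore n = 15.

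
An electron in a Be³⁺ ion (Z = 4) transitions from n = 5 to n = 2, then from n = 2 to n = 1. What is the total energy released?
208.98355 eV

The energy levels of Be³⁺ are E_n = -13.6057 × 4² / n² eV.

First transition (5 → 2):
ΔE₁ = |E_2 - E_5|
ΔE₁ = |-54.42280000000 - (-8.70764800000)| = 45.71515200 eV

Second transition (2 → 1):
ΔE₂ = |E_1 - E_2|
ΔE₂ = |-217.69120000000 - (-54.42280000000)| = 163.26840000 eV

Total energy released:
E_total = ΔE₁ + ΔE₂ = 45.71515200 + 163.26840000 = 208.98355 eV

Note: This equals the direct transition 5 → 1: 208.98355 eV ✓
Energy is conserved regardless of the path taken.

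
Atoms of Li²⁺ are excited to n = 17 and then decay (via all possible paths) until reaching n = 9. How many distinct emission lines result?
36

The electron can occupy levels n = 9, 10, ..., 17 during de-excitation — that is m = 17 - 9 + 1 = 9 distinct levels.

The number of distinct spectral lines equals the number of ways to choose 2 of these m levels (each pair gives one possible emission transition):

Number of lines = m(m-1)/2 = 9×8/2 = 36

These correspond to all possible transitions between the 9 levels:
17 → 16, 17 → 15, 17 → 14, 17 → 13, 17 → 12, 17 → 11, 17 → 10, 17 → 9...

Each transition produces a photon with a unique energy (and thus wavelength). This count does not depend on Z.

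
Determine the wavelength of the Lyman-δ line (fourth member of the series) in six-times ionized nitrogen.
1.9372 nm

The lines of a series are numbered from the longest wavelength (smallest ΔE) outward; the fourth line is the transition from n = n_f + 4 to n_f.
The Lyman series has all transitions ending at n_f = 1.

For N⁶⁺ (Z = 7), the fourth line (δ-line) is the jump from n = 5 to n = 1:
E_5 = -13.6057 × 7² / 5² = -26.667172 eV
E_1 = -13.6057 × 7² / 1² = -666.679300 eV
ΔE = E_5 - E_1 = 640.012128 eV

λ = hc/E = 1239.84 eV·nm / 640.012128 eV
λ = 1.9372 nm

This is the δ-line of the Lyman series in N⁶⁺.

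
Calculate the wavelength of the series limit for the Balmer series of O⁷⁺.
5.69541 nm

The series limit corresponds to the transition from n = ∞ to n = 2.
This is the highest energy (shortest wavelength) transition in the Balmer series.

E_∞ = 0 eV
E_2 = -13.6057 × 8² / 2² = -217.6912000 eV

Energy at series limit:
ΔE = E_∞ - E_2 = 0 - (-217.6912000) = 217.6912000 eV
λ = hc/E = 1239.84 eV·nm / 217.6912000 eV = 5.69541 nm

This energy equals the ionization energy from the n = 2 state of O⁷⁺.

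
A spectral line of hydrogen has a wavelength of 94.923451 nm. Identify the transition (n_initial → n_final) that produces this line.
n = 5 → n = 1

First, find the photon energy from the wavelength (hc = 1239.84 eV·nm):
E = hc/λ = 1239.84 eV·nm / 94.923451 nm = 13.061472 eV

The energy levels of hydrogen satisfy E_n = -13.6057 / n² eV, so an emission n_i → n_f releases
ΔE = 13.6057 × (1/n_f² − 1/n_i²) eV.

Setting ΔE equal to the photon energy:
1/n_f² − 1/n_i² = 13.061472 / 13.6057 = 0.96000000

Since 1/n_i² must be positive, we need 1/n_f² > 0.96000000, i.e. n_f ≤ 1. For each allowed n_f, solve n_i = (1/n_f² − 0.96000000)^(−1/2) and check whether it is a whole number:
  n_f = 1: 1/n_i² = 1.00000000 − 0.96000000 = 0.04000000 → n_i = 5.000  → integer, n_i = 5 ✓

Only n_f = 1 gives an integer upper level, n_i = 5.

The transition is from n = 5 to n = 1 (emission).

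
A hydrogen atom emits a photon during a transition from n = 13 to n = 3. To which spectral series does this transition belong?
Paschen series

The spectral series in hydrogen are named based on the final (lower) energy level:
- Lyman series: n_final = 1 (ultraviolet)
- Balmer series: n_final = 2 (visible/near-UV)
- Paschen series: n_final = 3 (infrared)
- Brackett series: n_final = 4 (infrared)
- Pfund series: n_final = 5 (far infrared)

Since this transition ends at n = 3, it belongs to the Paschen series.

For reference, this 13 → 3 line has photon energy
ΔE = 13.6057 eV × (1/3² - 1/13²) = 1.431237344 eV,
corresponding to wavelength λ = hc/ΔE = 1239.84 eV·nm / 1.431237344 eV = 866.27142 nm in the infrared region.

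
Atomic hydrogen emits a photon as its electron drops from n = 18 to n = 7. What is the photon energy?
0.236 eV

The energy levels are E_n = -13.6057 eV / n².

Energy at n = 18: E_18 = -13.6057 / 18² = -0.041993 eV
Energy at n = 7: E_7 = -13.6057 / 7² = -0.277667 eV

For emission (electron falling to lower state), the photon energy is:
E_photon = E_18 - E_7 = |-0.041993 - (-0.277667)|
E_photon = 0.236 eV

This energy is carried away by the emitted photon.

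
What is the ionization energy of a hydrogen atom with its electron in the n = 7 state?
0.277667 eV

The ionization energy is the energy needed to remove the electron completely (n → ∞).

For hydrogen, E_n = -13.6057 eV / n².

At n = 7: E_7 = -13.6057 / 7² = -0.277667347 eV
At n = ∞: E_∞ = 0 eV

Ionization energy = E_∞ - E_7 = 0 - (-0.277667347) = 0.277667347 eV
Ionization energy ≈ 0.277667 eV

This is also called the binding energy of the electron in state n = 7.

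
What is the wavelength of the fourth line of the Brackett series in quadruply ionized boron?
77.761291 nm

The lines of a series are numbered from the longest wavelength (smallest ΔE) outward; the fourth line is the transition from n = n_f + 4 to n_f.
The Brackett series has all transitions ending at n_f = 4.

For B⁴⁺ (Z = 5), the fourth line (δ-line) is the jump from n = 8 to n = 4:
E_8 = -13.6057 × 5² / 8² = -5.31472656 eV
E_4 = -13.6057 × 5² / 4² = -21.25890625 eV
ΔE = E_8 - E_4 = 15.94417969 eV

λ = hc/E = 1239.84 eV·nm / 15.94417969 eV
λ = 77.761291 nm

This is the δ-line of the Brackett series in B⁴⁺.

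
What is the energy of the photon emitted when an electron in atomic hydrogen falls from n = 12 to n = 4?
0.7559 eV

The energy levels are E_n = -13.6057 eV / n².

Energy at n = 12: E_12 = -13.6057 / 12² = -0.0944840 eV
Energy at n = 4: E_4 = -13.6057 / 4² = -0.8503563 eV

For emission (electron falling to lower state), the photon energy is:
E_photon = E_12 - E_4 = |-0.0944840 - (-0.8503563)|
E_photon = 0.7559 eV

This energy is carried away by the emitted photon.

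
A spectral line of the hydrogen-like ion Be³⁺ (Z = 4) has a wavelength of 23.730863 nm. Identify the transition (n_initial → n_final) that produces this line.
n = 10 → n = 2

First, find the photon energy from the wavelength (hc = 1239.84 eV·nm):
E = hc/λ = 1239.84 eV·nm / 23.730863 nm = 52.245888 eV

The energy levels of Be³⁺ satisfy E_n = -13.6057 × 4² / n² eV, so an emission n_i → n_f releases
ΔE = 13.6057 × 4² × (1/n_f² − 1/n_i²) eV.

Setting ΔE equal to the photon energy:
1/n_f² − 1/n_i² = 52.245888 / (13.6057 × 4²) = 0.24000000

Since 1/n_i² must be positive, we need 1/n_f² > 0.24000000, i.e. n_f ≤ 2. For each allowed n_f, solve n_i = (1/n_f² − 0.24000000)^(−1/2) and check whether it is a whole number:
  n_f = 1: 1/n_i² = 1.00000000 − 0.24000000 = 0.76000000 → n_i = 1.147  (not an integer) ✗
  n_f = 2: 1/n_i² = 0.25000000 − 0.24000000 = 0.01000000 → n_i = 10.000  → integer, n_i = 10 ✓

Only n_f = 2 gives an integer upper level, n_i = 10.

The transition is from n = 10 to n = 2 (emission).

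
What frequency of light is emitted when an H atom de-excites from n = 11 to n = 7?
4.00e+13 Hz

First, find the transition energy:
E_11 = -13.6057 / 11² = -0.112444 eV
E_7 = -13.6057 / 7² = -0.277667 eV
|ΔE| = |E_7 - E_11| = 0.165223 eV

Convert to Joules: E = 0.165223 eV × (1.602177 × 10⁻¹⁹ J/eV) = 2.6472e-20 J

Using E = hf:
f = E/h = 2.6472e-20 J / (6.62607 × 10⁻³⁴ J·s)
f = 4.00e+13 Hz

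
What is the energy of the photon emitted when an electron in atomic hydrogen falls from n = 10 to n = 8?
0.07653 eV

The energy levels are E_n = -13.6057 eV / n².

Energy at n = 10: E_10 = -13.6057 / 10² = -0.13605700 eV
Energy at n = 8: E_8 = -13.6057 / 8² = -0.21258906 eV

For emission (electron falling to lower state), the photon energy is:
E_photon = E_10 - E_8 = |-0.13605700 - (-0.21258906)|
E_photon = 0.07653 eV

This energy is carried away by the emitted photon.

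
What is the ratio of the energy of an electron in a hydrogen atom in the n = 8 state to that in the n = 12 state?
2.25000

Using E_n = -13.6057 Z² / n² eV with Z = 1:

E_8 = -13.6057 / 8² = -13.6057 / 64 = -0.21258906250 eV
E_12 = -13.6057 / 12² = -13.6057 / 144 = -0.09448402778 eV

The ratio is:
E_8/E_12 = (-0.21258906250) / (-0.09448402778)
E_8/E_12 = (-13.6057/64) / (-13.6057/144)
E_8/E_12 = 144/64
E_8/E_12 = 2.25000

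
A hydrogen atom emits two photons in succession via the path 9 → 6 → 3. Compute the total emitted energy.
1.344 eV

The energy levels of hydrogen are E_n = -13.6057 / n² eV.

First transition (9 → 6):
ΔE₁ = |E_6 - E_9|
ΔE₁ = |-0.377936111 - (-0.167971605)| = 0.209965 eV

Second transition (6 → 3):
ΔE₂ = |E_3 - E_6|
ΔE₂ = |-1.511744444 - (-0.377936111)| = 1.133808 eV

Total energy released:
E_total = ΔE₁ + ΔE₂ = 0.209965 + 1.133808 = 1.344 eV

Note: This equals the direct transition 9 → 3: 1.344 eV ✓
Energy is conserved regardless of the path taken.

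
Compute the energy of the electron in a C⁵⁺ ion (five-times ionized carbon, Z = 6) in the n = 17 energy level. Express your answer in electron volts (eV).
-1.694828 eV

The energy levels of a hydrogen-like atom are given by:
E_n = -13.6057 Z² / n² eV  (with Z = 6 for C⁵⁺)

For n = 17:
E_17 = -13.6057 × 6² / 17²
E_17 = -13.6057 × 36 / 289
E_17 = -1.694828 eV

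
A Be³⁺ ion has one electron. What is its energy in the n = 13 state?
-1.28811 eV

For hydrogen-like ions, the energy levels scale with Z²:
E_n = -13.6057 Z² / n² eV

For Be³⁺ (Z = 4) at n = 13:
E_13 = -13.6057 × 4² / 13²
E_13 = -13.6057 × 16 / 169
E_13 = -217.6912 / 169
E_13 = -1.28811 eV

The energy is 16 times more negative than hydrogen at the same n due to the stronger nuclear charge.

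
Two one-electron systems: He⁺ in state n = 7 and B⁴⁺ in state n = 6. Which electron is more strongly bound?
B⁴⁺ at n = 6 (E = -9.44840 eV)

Using E_n = -13.6057 Z² / n² eV:

He⁺ (Z = 2) at n = 7:
E = -13.6057 × 2² / 7² = -13.6057 × 4 / 49 = -1.11066939 eV

B⁴⁺ (Z = 5) at n = 6:
E = -13.6057 × 5² / 6² = -13.6057 × 25 / 36 = -9.44840278 eV

Since -9.44840278 eV < -1.11066939 eV,
B⁴⁺ at n = 6 is more tightly bound (requires more energy to ionize).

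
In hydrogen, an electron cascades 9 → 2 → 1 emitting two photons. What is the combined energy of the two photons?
13.4377 eV

The energy levels of hydrogen are E_n = -13.6057 / n² eV.

First transition (9 → 2):
ΔE₁ = |E_2 - E_9|
ΔE₁ = |-3.4014250000 - (-0.1679716049)| = 3.2334534 eV

Second transition (2 → 1):
ΔE₂ = |E_1 - E_2|
ΔE₂ = |-13.6057000000 - (-3.4014250000)| = 10.2042750 eV

Total energy released:
E_total = ΔE₁ + ΔE₂ = 3.2334534 + 10.2042750 = 13.4377 eV

Note: This equals the direct transition 9 → 1: 13.4377 eV ✓
Energy is conserved regardless of the path taken.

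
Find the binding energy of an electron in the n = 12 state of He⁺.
0.3779 eV

The ionization energy is the energy needed to remove the electron completely (n → ∞).

For a hydrogen-like ion with Z = 2, E_n = -13.6057 Z² / n² eV.

At n = 12: E_12 = -13.6057 × 2² / 12² = -0.3779361 eV
At n = ∞: E_∞ = 0 eV

Ionization energy = E_∞ - E_12 = 0 - (-0.3779361) = 0.3779361 eV
Ionization energy ≈ 0.3779 eV

This is also called the binding energy of the electron in state n = 12.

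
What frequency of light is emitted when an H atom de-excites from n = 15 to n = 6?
7.67630e+13 Hz

First, find the transition energy:
E_15 = -13.6057 / 15² = -0.060469778 eV
E_6 = -13.6057 / 6² = -0.377936111 eV
|ΔE| = |E_6 - E_15| = 0.317466333 eV

Convert to Joules: E = 0.317466333 eV × (1.602177 × 10⁻¹⁹ J/eV) = 5.0863726e-20 J

Using E = hf:
f = E/h = 5.0863726e-20 J / (6.62607 × 10⁻³⁴ J·s)
f = 7.67630e+13 Hz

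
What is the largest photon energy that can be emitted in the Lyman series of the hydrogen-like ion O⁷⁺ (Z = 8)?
870.76480 eV

The series limit corresponds to the transition from n = ∞ to n = 1.
This is the highest energy (shortest wavelength) transition in the Lyman series.

E_∞ = 0 eV
E_1 = -13.6057 × 8² / 1² = -870.76480 eV

Energy at series limit:
ΔE = E_∞ - E_1 = 0 - (-870.76480) = 870.76480 eV

This energy equals the ionization energy from the n = 1 state of O⁷⁺.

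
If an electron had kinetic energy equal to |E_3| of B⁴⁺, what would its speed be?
3.65e+06 m/s (or 1.216% of c)

The binding energy at n = 3 for B⁴⁺ is:
E_3 = -13.6057 × 5²/3² = -37.79361 eV
|E_3| = 37.79361 eV

Convert to Joules:
KE = 37.79361 eV × (1.602177 × 10⁻¹⁹ J/eV) = 6.0552e-18 J

Using KE = ½mv²:
v = √(2·KE/m_e)
v = √(2 × 6.0552e-18 J / 9.10938 × 10⁻³¹ kg)
v = 3.65e+06 m/s

This is approximately 1.216% the speed of light.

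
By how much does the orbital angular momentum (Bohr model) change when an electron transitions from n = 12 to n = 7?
5.2729e-34 J·s (or 5ℏ)

In the Bohr model, L_n = nℏ where ℏ = 1.054572e-34 J·s.

L_12 = 12ℏ = 1.265486e-33 J·s
L_7 = 7ℏ = 7.382004e-34 J·s

ΔL = L_12 - L_7 = (12 - 7)ℏ = 5ℏ
ΔL = 5 × 1.054572e-34 J·s = 5.2729e-34 J·s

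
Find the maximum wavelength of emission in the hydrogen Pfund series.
7455.8056 nm

The longest wavelength corresponds to the smallest energy transition in the series.
The Pfund series has all transitions ending at n_f = 5.

For H, the first line (α-line) is the jump from n = 6 to n = 5:
E_6 = -13.6057 / 6² = -0.3779361111 eV
E_5 = -13.6057 / 5² = -0.5442280000 eV
ΔE = E_6 - E_5 = 0.1662918889 eV

λ = hc/E = 1239.84 eV·nm / 0.1662918889 eV
λ = 7455.8056 nm

This is the α-line of the Pfund series in H.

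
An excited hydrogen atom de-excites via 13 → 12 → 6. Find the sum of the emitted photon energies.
0.30 eV

The energy levels of hydrogen are E_n = -13.6057 / n² eV.

First transition (13 → 12):
ΔE₁ = |E_12 - E_13|
ΔE₁ = |-0.09448403 - (-0.08050710)| = 0.01398 eV

Second transition (12 → 6):
ΔE₂ = |E_6 - E_12|
ΔE₂ = |-0.37793611 - (-0.09448403)| = 0.28345 eV

Total energy released:
E_total = ΔE₁ + ΔE₂ = 0.01398 + 0.28345 = 0.30 eV

Note: This equals the direct transition 13 → 6: 0.30 eV ✓
Energy is conserved regardless of the path taken.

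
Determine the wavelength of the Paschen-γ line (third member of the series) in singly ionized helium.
273.380 nm

The lines of a series are numbered from the longest wavelength (smallest ΔE) outward; the third line is the transition from n = n_f + 3 to n_f.
The Paschen series has all transitions ending at n_f = 3.

For He⁺ (Z = 2), the third line (γ-line) is the jump from n = 6 to n = 3:
E_6 = -13.6057 × 2² / 6² = -1.5117444 eV
E_3 = -13.6057 × 2² / 3² = -6.0469778 eV
ΔE = E_6 - E_3 = 4.5352334 eV

λ = hc/E = 1239.84 eV·nm / 4.5352334 eV
λ = 273.380 nm

This is the γ-line of the Paschen series in He⁺.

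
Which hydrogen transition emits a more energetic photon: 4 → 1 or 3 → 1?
4 → 1

Calculate the energy for each transition:

Transition 4 → 1:
ΔE₁ = |E_1 - E_4| = |-13.6057/1² - (-13.6057/4²)|
ΔE₁ = |-13.605700000 - (-0.850356250)| = 12.755344 eV

Transition 3 → 1:
ΔE₂ = |E_1 - E_3| = |-13.6057/1² - (-13.6057/3²)|
ΔE₂ = |-13.605700000 - (-1.511744444)| = 12.093956 eV

Since 12.755344 eV > 12.093956 eV, the transition 4 → 1 emits the more energetic photon.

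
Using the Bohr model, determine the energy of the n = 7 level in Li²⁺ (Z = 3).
-2.50 eV

For hydrogen-like ions, the energy levels scale with Z²:
E_n = -13.6057 Z² / n² eV

For Li²⁺ (Z = 3) at n = 7:
E_7 = -13.6057 × 3² / 7²
E_7 = -13.6057 × 9 / 49
E_7 = -122.4513 / 49
E_7 = -2.50 eV

The energy is 9 times more negative than hydrogen at the same n due to the stronger nuclear charge.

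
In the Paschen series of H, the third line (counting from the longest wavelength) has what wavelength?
1093.51816 nm

The lines of a series are numbered from the longest wavelength (smallest ΔE) outward; the third line is the transition from n = n_f + 3 to n_f.
The Paschen series has all transitions ending at n_f = 3.

For H, the third line (γ-line) is the jump from n = 6 to n = 3:
E_6 = -13.6057 / 6² = -0.3779361111 eV
E_3 = -13.6057 / 3² = -1.5117444444 eV
ΔE = E_6 - E_3 = 1.1338083333 eV

λ = hc/E = 1239.84 eV·nm / 1.1338083333 eV
λ = 1093.51816 nm

This is the γ-line of the Paschen series in H.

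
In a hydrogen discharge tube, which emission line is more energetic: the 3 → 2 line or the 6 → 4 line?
3 → 2

Calculate the energy for each transition:

Transition 3 → 2:
ΔE₁ = |E_2 - E_3| = |-13.6057/2² - (-13.6057/3²)|
ΔE₁ = |-3.40142500 - (-1.51174444)| = 1.88968 eV

Transition 6 → 4:
ΔE₂ = |E_4 - E_6| = |-13.6057/4² - (-13.6057/6²)|
ΔE₂ = |-0.85035625 - (-0.37793611)| = 0.47242 eV

Since 1.88968 eV > 0.47242 eV, the transition 3 → 2 emits the more energetic photon.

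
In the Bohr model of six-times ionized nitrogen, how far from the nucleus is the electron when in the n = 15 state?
1.7009 nm (or 17.0093 Å)

The Bohr radius formula is:
r_n = n² a₀ / Z

where a₀ = 0.0529177 nm is the Bohr radius.

For N⁶⁺ (Z = 7) at n = 15:
r_15 = 15² × 0.0529177 nm / 7
r_15 = 225 × 0.0529177 nm / 7
r_15 = 11.90648 nm / 7
r_15 = 1.7009 nm

The electron orbits at approximately 1.7009 nm from the nucleus.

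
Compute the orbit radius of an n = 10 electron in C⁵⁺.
0.8820 nm (or 8.8196 Å)

The Bohr radius formula is:
r_n = n² a₀ / Z

where a₀ = 0.0529177 nm is the Bohr radius.

For C⁵⁺ (Z = 6) at n = 10:
r_10 = 10² × 0.0529177 nm / 6
r_10 = 100 × 0.0529177 nm / 6
r_10 = 5.29177 nm / 6
r_10 = 0.8820 nm

The electron orbits at approximately 0.8820 nm from the nucleus.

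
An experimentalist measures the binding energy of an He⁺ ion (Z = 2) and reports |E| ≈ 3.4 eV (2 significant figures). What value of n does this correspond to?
n = 4

The exact energy levels follow E_n = -13.6057 Z² / n² eV with Z = 2.

The measured value (-3.4 eV) is reported to only 2 significant figures, so we must test candidate n values and see which one matches to that precision.

Candidate energies:
  n = 2:  E = -13.6057 × 2² / 2² = -13.605700 eV
  n = 3:  E = -13.6057 × 2² / 3² = -6.046978 eV
  n = 4:  E = -13.6057 × 2² / 4² = -3.401425 eV  ← matches
  n = 5:  E = -13.6057 × 2² / 5² = -2.176912 eV
  n = 6:  E = -13.6057 × 2² / 6² = -1.511744 eV

Checking against the measurement of -3.4 eV (2 sig figs), only n = 4 agrees:
E_4 = -3.401425 eV, which rounds to -3.4 eV ✓

Therefore n = 4.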